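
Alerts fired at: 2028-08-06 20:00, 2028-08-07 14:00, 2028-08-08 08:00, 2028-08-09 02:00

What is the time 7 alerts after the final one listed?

Gaps: 18, 18, 18 hours — each event is 18 hours after the previous one.
2028-08-09 02:00 + 18 h = 2028-08-09 20:00.
2028-08-09 20:00 + 18 h = 2028-08-10 14:00.
2028-08-10 14:00 + 18 h = 2028-08-11 08:00.
2028-08-11 08:00 + 18 h = 2028-08-12 02:00.
2028-08-12 02:00 + 18 h = 2028-08-12 20:00.
2028-08-12 20:00 + 18 h = 2028-08-13 14:00.
2028-08-13 14:00 + 18 h = 2028-08-14 08:00.

2028-08-14 08:00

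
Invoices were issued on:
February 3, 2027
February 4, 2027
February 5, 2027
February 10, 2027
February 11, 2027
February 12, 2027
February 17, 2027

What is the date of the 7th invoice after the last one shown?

Every event lands on a Wednesday or Thursday or Friday (gaps cycle 1, 1, 5, 1, 1, 5).
So the schedule is: every Wednesday, Thursday and Friday.
The following Thursday is February 18, 2027.
The following Friday is February 19, 2027.
The following Wednesday is February 24, 2027.
Next Thursday: February 25, 2027.
The following Friday is February 26, 2027.
Next Wednesday: March 3, 2027.
The following Thursday is March 4, 2027.

March 4, 2027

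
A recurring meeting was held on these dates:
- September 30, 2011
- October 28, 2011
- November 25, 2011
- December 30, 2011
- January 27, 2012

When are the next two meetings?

February 24, 2012; March 30, 2012

Every date is a Friday; gaps 28, 28, 35, 28 days.
Each is the last Friday of its month (at least one falls on the 29th or later, ruling out '4th Friday').
Last Friday of February 2012: February 24, 2012.
March 2012 ends with Friday March 30, 2012.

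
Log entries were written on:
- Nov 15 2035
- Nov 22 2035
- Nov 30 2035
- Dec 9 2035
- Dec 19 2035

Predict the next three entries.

Intervals are 7, 8, 9, 10 days — an arithmetic progression with common difference 1.
Next gap: 11 days. Dec 19 2035 + 11 days = Dec 30 2035.
Next gap: 12 days. Dec 30 2035 + 12 days = Jan 11 2036.
Next gap: 13 days. Jan 11 2036 + 13 days = Jan 24 2036.

Dec 30 2035, Jan 11 2036, Jan 24 2036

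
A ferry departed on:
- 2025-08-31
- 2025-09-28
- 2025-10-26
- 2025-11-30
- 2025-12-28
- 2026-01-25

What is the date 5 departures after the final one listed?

These are Sundays with 28, 28, 35, 28, 28-day gaps.
Each is the final Sunday of its month — 2025-08-31 is past the 28th, so '4th Sunday' doesn't fit.
Last Sunday of February 2026: 2026-02-22.
March 2026 ends with Sunday 2026-03-29.
April 2026 ends with Sunday 2026-04-26.
May 2026 ends with Sunday 2026-05-31.
June 2026 ends with Sunday 2026-06-28.

2026-06-28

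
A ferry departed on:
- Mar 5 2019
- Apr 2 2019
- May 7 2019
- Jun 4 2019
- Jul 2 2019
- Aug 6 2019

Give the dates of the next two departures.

Sep 3 2019, Oct 1 2019

Gaps: 28, 35, 28, 28, 35 days — a mix of 28 and 35. Every date is a Tuesday.
Each is the 1st Tuesday of its month.
September 2019 — 1st Tuesday is Sep 3 2019.
October 2019 — 1st Tuesday is Oct 1 2019.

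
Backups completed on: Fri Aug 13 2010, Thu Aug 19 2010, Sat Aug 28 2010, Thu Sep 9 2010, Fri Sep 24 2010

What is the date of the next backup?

The spacing grows by 3 each time: 6, 9, 12, 15 days.
Next gap: 18 days. Fri Sep 24 2010 + 18 days = Tue Oct 12 2010.

Tue Oct 12 2010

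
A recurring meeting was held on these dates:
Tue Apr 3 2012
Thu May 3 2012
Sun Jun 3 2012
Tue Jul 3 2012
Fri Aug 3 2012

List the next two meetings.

Mon Sep 3 2012, Wed Oct 3 2012

The day-of-month is always 3 (30, 31, 30, 31 days between events).
So this recurs on the 3rd of each month.
Next: September 2012 → Mon Sep 3 2012.
Next: October 2012 → Wed Oct 3 2012.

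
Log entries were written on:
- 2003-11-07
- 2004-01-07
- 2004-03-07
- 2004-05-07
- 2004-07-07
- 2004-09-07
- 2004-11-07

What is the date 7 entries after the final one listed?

2006-01-07

Each date is the 7th; the gaps (61, 60, 61, 61, 62, 61) track the month lengths.
The rule is the 7th of every 2 months.
January 2005: 2005-01-07.
Next: March 2005 → 2005-03-07.
May 2005: 2005-05-07.
Next: July 2005 → 2005-07-07.
September 2005: 2005-09-07.
Next: November 2005 → 2005-11-07.
Next: January 2006 → 2006-01-07.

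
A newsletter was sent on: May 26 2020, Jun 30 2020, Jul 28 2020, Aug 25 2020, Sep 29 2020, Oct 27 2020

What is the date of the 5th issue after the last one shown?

Mar 30 2021

All Tuesdays; the gaps (35, 28, 28, 35, 28) vary with month length.
This is the last Tuesday of each month.
November 2020 ends with Tuesday Nov 24 2020.
Last Tuesday of December 2020: Dec 29 2020.
January 2021 ends with Tuesday Jan 26 2021.
February 2021 ends with Tuesday Feb 23 2021.
March 2021 ends with Tuesday Mar 30 2021.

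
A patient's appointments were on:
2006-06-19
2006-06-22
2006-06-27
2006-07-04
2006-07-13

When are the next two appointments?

2006-07-24, 2006-08-06

Intervals are 3, 5, 7, 9 days — an arithmetic progression with common difference 2.
Next gap: 11 days. 2006-07-13 + 11 days = 2006-07-24.
Next gap: 13 days. 2006-07-24 + 13 days = 2006-08-06.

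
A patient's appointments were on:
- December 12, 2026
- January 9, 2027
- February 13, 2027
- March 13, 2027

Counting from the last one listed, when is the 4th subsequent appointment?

These are Saturdays at 28- or 35-day spacing (28, 35, 28).
The pattern: 2nd Saturday of the month.
April 2027 — 2nd Saturday is April 10, 2027.
May 2027 — 2nd Saturday is May 8, 2027.
June 2027 — 2nd Saturday is June 12, 2027.
2nd Saturday of July 2027: July 10, 2027.

July 10, 2027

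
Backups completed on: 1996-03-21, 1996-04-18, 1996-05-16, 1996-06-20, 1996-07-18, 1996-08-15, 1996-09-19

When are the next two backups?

1996-10-17, 1996-11-21

Gaps: 28, 28, 35, 28, 28, 35 days — a mix of 28 and 35. Every date is a Thursday.
Each is the 3rd Thursday of its month.
3rd Thursday of October 1996: 1996-10-17.
3rd Thursday of November 1996: 1996-11-21.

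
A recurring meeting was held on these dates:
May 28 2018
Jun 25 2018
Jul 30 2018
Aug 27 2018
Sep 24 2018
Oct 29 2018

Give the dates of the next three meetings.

Nov 26 2018, Dec 31 2018, Jan 28 2019

These are Mondays with 28, 35, 28, 28, 35-day gaps.
Each is the final Monday of its month — Jul 30 2018 is past the 28th, so '4th Monday' doesn't fit.
Last Monday of November 2018: Nov 26 2018.
Last Monday of December 2018: Dec 31 2018.
January 2019 ends with Monday Jan 28 2019.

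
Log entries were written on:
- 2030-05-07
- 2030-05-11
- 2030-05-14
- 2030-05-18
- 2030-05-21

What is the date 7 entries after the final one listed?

The gap pattern 4, 3, 4, 3 repeats every 2 events.
These are the Tuesdays and Saturdays of each week.
Next Saturday: 2030-05-25.
The following Tuesday is 2030-05-28.
The following Saturday is 2030-06-01.
Next Tuesday: 2030-06-04.
The following Saturday is 2030-06-08.
Next Tuesday: 2030-06-11.
The following Saturday is 2030-06-15.

2030-06-15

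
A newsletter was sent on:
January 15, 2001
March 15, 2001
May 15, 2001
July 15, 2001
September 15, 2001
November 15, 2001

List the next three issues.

Gaps: 59, 61, 61, 62, 61 days — not constant. Every event is on the 15th of the month.
Pattern: the 15th of every 2 months.
Next: January 2002 → January 15, 2002.
Next: March 2002 → March 15, 2002.
May 2002: May 15, 2002.

January 15, 2002; March 15, 2002; May 15, 2002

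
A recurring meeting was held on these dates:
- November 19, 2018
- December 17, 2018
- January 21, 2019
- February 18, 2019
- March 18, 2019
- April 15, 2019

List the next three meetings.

May 20, 2019; June 17, 2019; July 15, 2019

These are Mondays at 28- or 35-day spacing (28, 35, 28, 28, 28).
The pattern: 3rd Monday of the month.
3rd Monday of May 2019: May 20, 2019.
June 2019 — 3rd Monday is June 17, 2019.
July 2019 — 3rd Monday is July 15, 2019.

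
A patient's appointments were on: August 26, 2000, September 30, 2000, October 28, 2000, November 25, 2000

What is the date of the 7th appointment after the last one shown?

June 30, 2001

Every date is a Saturday; gaps 35, 28, 28 days.
Each is the last Saturday of its month (at least one falls on the 29th or later, ruling out '4th Saturday').
December 2000 ends with Saturday December 30, 2000.
Last Saturday of January 2001: January 27, 2001.
Last Saturday of February 2001: February 24, 2001.
Last Saturday of March 2001: March 31, 2001.
Last Saturday of April 2001: April 28, 2001.
Last Saturday of May 2001: May 26, 2001.
June 2001 ends with Saturday June 30, 2001.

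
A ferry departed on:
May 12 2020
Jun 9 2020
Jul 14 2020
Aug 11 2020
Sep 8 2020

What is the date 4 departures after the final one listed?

Jan 12 2021

Gaps: 28, 35, 28, 28 days — a mix of 28 and 35. Every date is a Tuesday.
Each is the 2nd Tuesday of its month.
October 2020 — 2nd Tuesday is Oct 13 2020.
November 2020 — 2nd Tuesday is Nov 10 2020.
2nd Tuesday of December 2020: Dec 8 2020.
January 2021 — 2nd Tuesday is Jan 12 2021.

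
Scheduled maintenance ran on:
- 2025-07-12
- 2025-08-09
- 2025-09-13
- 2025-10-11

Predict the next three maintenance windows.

All dates are Saturdays, 28, 35, 28 days apart.
Specifically, the 2nd Saturday of each month.
November 2025 — 2nd Saturday is 2025-11-08.
2nd Saturday of December 2025: 2025-12-13.
2nd Saturday of January 2026: 2026-01-10.

2025-11-08, 2025-12-13, 2026-01-10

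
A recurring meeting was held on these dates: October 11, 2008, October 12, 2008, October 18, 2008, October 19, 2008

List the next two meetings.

October 25, 2008; October 26, 2008

Every event lands on a Saturday or Sunday (gaps cycle 1, 6, 1).
So the schedule is: every Saturday and Sunday.
The following Saturday is October 25, 2008.
The following Sunday is October 26, 2008.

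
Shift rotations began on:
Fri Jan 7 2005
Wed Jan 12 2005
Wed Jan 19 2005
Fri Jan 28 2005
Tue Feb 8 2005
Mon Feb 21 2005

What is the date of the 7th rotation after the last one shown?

Intervals are 5, 7, 9, 11, 13 days — an arithmetic progression with common difference 2.
Next gap: 15 days. Mon Feb 21 2005 + 15 days = Tue Mar 8 2005.
Next gap: 17 days. Tue Mar 8 2005 + 17 days = Fri Mar 25 2005.
Next gap: 19 days. Fri Mar 25 2005 + 19 days = Wed Apr 13 2005.
Next gap: 21 days. Wed Apr 13 2005 + 21 days = Wed May 4 2005.
Next gap: 23 days. Wed May 4 2005 + 23 days = Fri May 27 2005.
Next gap: 25 days. Fri May 27 2005 + 25 days = Tue Jun 21 2005.
Next gap: 27 days. Tue Jun 21 2005 + 27 days = Mon Jul 18 2005.

Mon Jul 18 2005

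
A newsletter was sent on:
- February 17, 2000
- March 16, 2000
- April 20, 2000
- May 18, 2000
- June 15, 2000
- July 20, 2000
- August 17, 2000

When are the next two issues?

All dates are Thursdays, 28, 35, 28, 28, 35, 28 days apart.
Specifically, the 3rd Thursday of each month.
September 2000 — 3rd Thursday is September 21, 2000.
October 2000 — 3rd Thursday is October 19, 2000.

September 21, 2000; October 19, 2000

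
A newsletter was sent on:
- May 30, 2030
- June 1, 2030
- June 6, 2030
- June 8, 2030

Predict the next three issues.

June 13, 2030; June 15, 2030; June 20, 2030

Gaps: 2, 5, 2 days — not constant, but cyclic with period 2.
The events fall on every Thursday and Saturday.
Next Thursday: June 13, 2030.
The following Saturday is June 15, 2030.
The following Thursday is June 20, 2030.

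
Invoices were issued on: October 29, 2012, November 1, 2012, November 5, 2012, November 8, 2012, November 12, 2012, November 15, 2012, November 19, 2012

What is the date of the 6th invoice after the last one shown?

December 10, 2012

Gaps: 3, 4, 3, 4, 3, 4 days — not constant, but cyclic with period 2.
The events fall on every Monday and Thursday.
The following Thursday is November 22, 2012.
Next Monday: November 26, 2012.
Next Thursday: November 29, 2012.
The following Monday is December 3, 2012.
Next Thursday: December 6, 2012.
Next Monday: December 10, 2012.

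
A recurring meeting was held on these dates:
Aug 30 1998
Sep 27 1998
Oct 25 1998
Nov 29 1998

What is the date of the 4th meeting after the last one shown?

Mar 28 1999

These are Sundays with 28, 28, 35-day gaps.
Each is the final Sunday of its month — Aug 30 1998 is past the 28th, so '4th Sunday' doesn't fit.
Last Sunday of December 1998: Dec 27 1998.
January 1999 ends with Sunday Jan 31 1999.
February 1999 ends with Sunday Feb 28 1999.
March 1999 ends with Sunday Mar 28 1999.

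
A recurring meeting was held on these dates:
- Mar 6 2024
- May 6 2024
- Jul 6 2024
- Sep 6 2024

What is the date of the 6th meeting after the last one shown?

Gaps: 61, 61, 62 days — not constant. Every event is on the 6th of the month.
Pattern: the 6th of every 2 months.
November 2024: Nov 6 2024.
January 2025: Jan 6 2025.
March 2025: Mar 6 2025.
May 2025: May 6 2025.
July 2025: Jul 6 2025.
September 2025: Sep 6 2025.

Sep 6 2025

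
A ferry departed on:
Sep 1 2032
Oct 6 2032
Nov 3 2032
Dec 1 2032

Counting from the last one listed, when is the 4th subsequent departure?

All dates are Wednesdays, 35, 28, 28 days apart.
Specifically, the 1st Wednesday of each month.
1st Wednesday of January 2033: Jan 5 2033.
1st Wednesday of February 2033: Feb 2 2033.
March 2033 — 1st Wednesday is Mar 2 2033.
1st Wednesday of April 2033: Apr 6 2033.

Apr 6 2033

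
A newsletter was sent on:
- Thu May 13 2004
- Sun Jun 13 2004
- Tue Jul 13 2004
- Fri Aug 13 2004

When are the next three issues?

Each date is the 13th; the gaps (31, 30, 31) track the month lengths.
The rule is the 13th of each month.
Next: September 2004 → Mon Sep 13 2004.
October 2004: Wed Oct 13 2004.
Next: November 2004 → Sat Nov 13 2004.

Mon Sep 13 2004, Wed Oct 13 2004, Sat Nov 13 2004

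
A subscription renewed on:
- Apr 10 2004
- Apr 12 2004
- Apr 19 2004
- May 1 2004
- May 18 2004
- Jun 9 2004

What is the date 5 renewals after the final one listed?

Gaps: 2, 7, 12, 17, 22 days — each gap is 5 larger than the previous one.
Next gap: 27 days. Jun 9 2004 + 27 days = Jul 6 2004.
Next gap: 32 days. Jul 6 2004 + 32 days = Aug 7 2004.
Next gap: 37 days. Aug 7 2004 + 37 days = Sep 13 2004.
Next gap: 42 days. Sep 13 2004 + 42 days = Oct 25 2004.
Next gap: 47 days. Oct 25 2004 + 47 days = Dec 11 2004.

Dec 11 2004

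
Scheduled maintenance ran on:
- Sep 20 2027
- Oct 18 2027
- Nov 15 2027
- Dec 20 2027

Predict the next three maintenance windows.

All dates are Mondays, 28, 28, 35 days apart.
Specifically, the 3rd Monday of each month.
January 2028 — 3rd Monday is Jan 17 2028.
3rd Monday of February 2028: Feb 21 2028.
March 2028 — 3rd Monday is Mar 20 2028.

Jan 17 2028, Feb 21 2028, Mar 20 2028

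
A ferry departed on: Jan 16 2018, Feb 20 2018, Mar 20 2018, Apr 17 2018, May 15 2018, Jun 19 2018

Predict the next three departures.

Jul 17 2018, Aug 21 2018, Sep 18 2018

Gaps: 35, 28, 28, 28, 35 days — a mix of 28 and 35. Every date is a Tuesday.
Each is the 3rd Tuesday of its month.
3rd Tuesday of July 2018: Jul 17 2018.
August 2018 — 3rd Tuesday is Aug 21 2018.
3rd Tuesday of September 2018: Sep 18 2018.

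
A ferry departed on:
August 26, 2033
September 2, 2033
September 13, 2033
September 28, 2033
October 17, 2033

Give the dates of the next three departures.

November 9, 2033; December 6, 2033; January 6, 2034

The spacing grows by 4 each time: 7, 11, 15, 19 days.
Next gap: 23 days. October 17, 2033 + 23 days = November 9, 2033.
Next gap: 27 days. November 9, 2033 + 27 days = December 6, 2033.
Next gap: 31 days. December 6, 2033 + 31 days = January 6, 2034.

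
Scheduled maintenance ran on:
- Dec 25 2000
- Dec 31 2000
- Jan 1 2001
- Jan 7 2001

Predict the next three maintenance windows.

Jan 8 2001, Jan 14 2001, Jan 15 2001

Gaps: 6, 1, 6 days — not constant, but cyclic with period 2.
The events fall on every Monday and Sunday.
The following Monday is Jan 8 2001.
The following Sunday is Jan 14 2001.
The following Monday is Jan 15 2001.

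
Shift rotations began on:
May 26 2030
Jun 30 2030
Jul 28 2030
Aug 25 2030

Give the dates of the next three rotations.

Sep 29 2030, Oct 27 2030, Nov 24 2030

These are Sundays with 35, 28, 28-day gaps.
Each is the final Sunday of its month — Jun 30 2030 is past the 28th, so '4th Sunday' doesn't fit.
September 2030 ends with Sunday Sep 29 2030.
October 2030 ends with Sunday Oct 27 2030.
November 2030 ends with Sunday Nov 24 2030.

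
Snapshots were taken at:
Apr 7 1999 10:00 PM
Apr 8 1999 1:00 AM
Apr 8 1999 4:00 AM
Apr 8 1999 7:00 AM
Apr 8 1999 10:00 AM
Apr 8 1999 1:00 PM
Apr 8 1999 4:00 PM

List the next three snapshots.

Spacing: 3, 3, 3, 3, 3, 3 h — constant 3 h.
Apr 8 1999 4:00 PM + 3 h = Apr 8 1999 7:00 PM.
Apr 8 1999 7:00 PM + 3 h = Apr 8 1999 10:00 PM.
Apr 8 1999 10:00 PM + 3 h = Apr 9 1999 1:00 AM.

Apr 8 1999 7:00 PM, Apr 8 1999 10:00 PM, Apr 9 1999 1:00 AM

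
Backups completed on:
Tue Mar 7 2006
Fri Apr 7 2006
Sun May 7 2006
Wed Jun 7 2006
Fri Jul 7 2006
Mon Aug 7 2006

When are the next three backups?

Each date is the 7th; the gaps (31, 30, 31, 30, 31) track the month lengths.
The rule is the 7th of each month.
Next: September 2006 → Thu Sep 7 2006.
October 2006: Sat Oct 7 2006.
Next: November 2006 → Tue Nov 7 2006.

Thu Sep 7 2006, Sat Oct 7 2006, Tue Nov 7 2006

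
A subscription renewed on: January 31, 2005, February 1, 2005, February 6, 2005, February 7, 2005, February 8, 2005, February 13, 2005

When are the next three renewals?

Every event lands on a Monday or Tuesday or Sunday (gaps cycle 1, 5, 1, 1, 5).
So the schedule is: every Monday, Tuesday and Sunday.
The following Monday is February 14, 2005.
The following Tuesday is February 15, 2005.
Next Sunday: February 20, 2005.

February 14, 2005; February 15, 2005; February 20, 2005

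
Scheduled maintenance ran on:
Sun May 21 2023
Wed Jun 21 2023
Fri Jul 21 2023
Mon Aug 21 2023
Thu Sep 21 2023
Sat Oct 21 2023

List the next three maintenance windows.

Tue Nov 21 2023, Thu Dec 21 2023, Sun Jan 21 2024

Gaps: 31, 30, 31, 31, 30 days — not constant. Every event is on the 21st of the month.
Pattern: the 21st of each month.
November 2023: Tue Nov 21 2023.
Next: December 2023 → Thu Dec 21 2023.
Next: January 2024 → Sun Jan 21 2024.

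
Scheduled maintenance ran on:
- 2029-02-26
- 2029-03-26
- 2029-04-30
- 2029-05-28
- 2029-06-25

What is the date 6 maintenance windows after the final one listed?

These are Mondays with 28, 35, 28, 28-day gaps.
Each is the final Monday of its month — 2029-04-30 is past the 28th, so '4th Monday' doesn't fit.
July 2029 ends with Monday 2029-07-30.
Last Monday of August 2029: 2029-08-27.
Last Monday of September 2029: 2029-09-24.
Last Monday of October 2029: 2029-10-29.
Last Monday of November 2029: 2029-11-26.
Last Monday of December 2029: 2029-12-31.

2029-12-31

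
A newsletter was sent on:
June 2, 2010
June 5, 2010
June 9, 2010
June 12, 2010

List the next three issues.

June 16, 2010; June 19, 2010; June 23, 2010

Every event lands on a Wednesday or Saturday (gaps cycle 3, 4, 3).
So the schedule is: every Wednesday and Saturday.
The following Wednesday is June 16, 2010.
The following Saturday is June 19, 2010.
Next Wednesday: June 23, 2010.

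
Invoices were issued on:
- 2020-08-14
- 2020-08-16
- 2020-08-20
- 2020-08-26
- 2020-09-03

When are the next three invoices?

2020-09-13, 2020-09-25, 2020-10-09

Intervals are 2, 4, 6, 8 days — an arithmetic progression with common difference 2.
Next gap: 10 days. 2020-09-03 + 10 days = 2020-09-13.
Next gap: 12 days. 2020-09-13 + 12 days = 2020-09-25.
Next gap: 14 days. 2020-09-25 + 14 days = 2020-10-09.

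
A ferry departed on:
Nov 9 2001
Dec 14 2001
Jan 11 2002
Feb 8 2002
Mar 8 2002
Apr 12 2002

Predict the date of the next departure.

May 10 2002

All dates are Fridays, 35, 28, 28, 28, 35 days apart.
Specifically, the 2nd Friday of each month.
2nd Friday of May 2002: May 10 2002.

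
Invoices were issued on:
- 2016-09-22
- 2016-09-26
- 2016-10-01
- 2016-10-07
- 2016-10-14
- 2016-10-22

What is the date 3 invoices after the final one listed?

Gaps: 4, 5, 6, 7, 8 days — each gap is 1 larger than the previous one.
Next gap: 9 days. 2016-10-22 + 9 days = 2016-10-31.
Next gap: 10 days. 2016-10-31 + 10 days = 2016-11-10.
Next gap: 11 days. 2016-11-10 + 11 days = 2016-11-21.

2016-11-21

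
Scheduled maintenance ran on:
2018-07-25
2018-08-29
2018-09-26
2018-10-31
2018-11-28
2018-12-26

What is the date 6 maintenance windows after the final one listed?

These are Wednesdays with 35, 28, 35, 28, 28-day gaps.
Each is the final Wednesday of its month — 2018-08-29 is past the 28th, so '4th Wednesday' doesn't fit.
Last Wednesday of January 2019: 2019-01-30.
Last Wednesday of February 2019: 2019-02-27.
March 2019 ends with Wednesday 2019-03-27.
Last Wednesday of April 2019: 2019-04-24.
Last Wednesday of May 2019: 2019-05-29.
June 2019 ends with Wednesday 2019-06-26.

2019-06-26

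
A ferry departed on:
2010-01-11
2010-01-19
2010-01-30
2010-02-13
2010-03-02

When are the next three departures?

Gaps: 8, 11, 14, 17 days — each gap is 3 larger than the previous one.
Next gap: 20 days. 2010-03-02 + 20 days = 2010-03-22.
Next gap: 23 days. 2010-03-22 + 23 days = 2010-04-14.
Next gap: 26 days. 2010-04-14 + 26 days = 2010-05-10.

2010-03-22, 2010-04-14, 2010-05-10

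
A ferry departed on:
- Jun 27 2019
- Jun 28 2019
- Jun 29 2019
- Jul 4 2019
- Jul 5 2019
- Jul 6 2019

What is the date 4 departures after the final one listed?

Jul 18 2019

Every event lands on a Thursday or Friday or Saturday (gaps cycle 1, 1, 5, 1, 1).
So the schedule is: every Thursday, Friday and Saturday.
Next Thursday: Jul 11 2019.
The following Friday is Jul 12 2019.
Next Saturday: Jul 13 2019.
Next Thursday: Jul 18 2019.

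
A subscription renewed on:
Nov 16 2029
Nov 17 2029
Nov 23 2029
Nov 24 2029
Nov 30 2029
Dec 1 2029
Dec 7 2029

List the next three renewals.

Every event lands on a Friday or Saturday (gaps cycle 1, 6, 1, 6, 1, 6).
So the schedule is: every Friday and Saturday.
Next Saturday: Dec 8 2029.
The following Friday is Dec 14 2029.
Next Saturday: Dec 15 2029.

Dec 8 2029, Dec 14 2029, Dec 15 2029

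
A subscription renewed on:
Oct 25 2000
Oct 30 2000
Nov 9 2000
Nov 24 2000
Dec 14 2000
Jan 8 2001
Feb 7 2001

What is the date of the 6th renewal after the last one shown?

Nov 19 2001

The spacing grows by 5 each time: 5, 10, 15, 20, 25, 30 days.
Next gap: 35 days. Feb 7 2001 + 35 days = Mar 14 2001.
Next gap: 40 days. Mar 14 2001 + 40 days = Apr 23 2001.
Next gap: 45 days. Apr 23 2001 + 45 days = Jun 7 2001.
Next gap: 50 days. Jun 7 2001 + 50 days = Jul 27 2001.
Next gap: 55 days. Jul 27 2001 + 55 days = Sep 20 2001.
Next gap: 60 days. Sep 20 2001 + 60 days = Nov 19 2001.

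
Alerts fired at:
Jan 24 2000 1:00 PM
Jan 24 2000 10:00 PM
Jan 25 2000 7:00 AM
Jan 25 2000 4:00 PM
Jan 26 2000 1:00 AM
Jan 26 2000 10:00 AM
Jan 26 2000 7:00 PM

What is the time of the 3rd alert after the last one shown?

Spacing: 9, 9, 9, 9, 9, 9 h — constant 9 h.
Jan 26 2000 7:00 PM + 9 h = Jan 27 2000 4:00 AM.
Jan 27 2000 4:00 AM + 9 h = Jan 27 2000 1:00 PM.
Jan 27 2000 1:00 PM + 9 h = Jan 27 2000 10:00 PM.

Jan 27 2000 10:00 PM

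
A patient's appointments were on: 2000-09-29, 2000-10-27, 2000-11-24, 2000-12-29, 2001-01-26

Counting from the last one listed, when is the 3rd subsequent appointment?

2001-04-27

All Fridays; the gaps (28, 28, 35, 28) vary with month length.
This is the last Friday of each month.
Last Friday of February 2001: 2001-02-23.
March 2001 ends with Friday 2001-03-30.
Last Friday of April 2001: 2001-04-27.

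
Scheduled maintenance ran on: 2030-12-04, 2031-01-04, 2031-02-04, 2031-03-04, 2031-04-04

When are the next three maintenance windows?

2031-05-04, 2031-06-04, 2031-07-04

The day-of-month is always 4 (31, 31, 28, 31 days between events).
So this recurs on the 4th of each month.
Next: May 2031 → 2031-05-04.
Next: June 2031 → 2031-06-04.
July 2031: 2031-07-04.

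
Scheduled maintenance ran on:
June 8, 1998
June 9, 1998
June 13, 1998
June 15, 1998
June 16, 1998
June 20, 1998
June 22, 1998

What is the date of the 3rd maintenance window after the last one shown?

The gap pattern 1, 4, 2, 1, 4, 2 repeats every 3 events.
These are the Mondays, Tuesdays and Saturdays of each week.
Next Tuesday: June 23, 1998.
Next Saturday: June 27, 1998.
The following Monday is June 29, 1998.

June 29, 1998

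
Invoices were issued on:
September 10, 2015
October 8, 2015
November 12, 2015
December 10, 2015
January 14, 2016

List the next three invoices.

Gaps: 28, 35, 28, 35 days — a mix of 28 and 35. Every date is a Thursday.
Each is the 2nd Thursday of its month.
February 2016 — 2nd Thursday is February 11, 2016.
March 2016 — 2nd Thursday is March 10, 2016.
2nd Thursday of April 2016: April 14, 2016.

February 11, 2016; March 10, 2016; April 14, 2016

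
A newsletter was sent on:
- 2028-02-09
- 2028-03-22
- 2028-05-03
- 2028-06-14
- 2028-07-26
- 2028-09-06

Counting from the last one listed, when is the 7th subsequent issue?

The spacing is 42, 42, 42, 42, 42 days — always 42 days.
2028-09-06 + 42 days = 2028-10-18.
2028-10-18 + 42 days = 2028-11-29.
2028-11-29 + 42 days = 2029-01-10.
2029-01-10 + 42 days = 2029-02-21.
2029-02-21 + 42 days = 2029-04-04.
2029-04-04 + 42 days = 2029-05-16.
2029-05-16 + 42 days = 2029-06-27.

2029-06-27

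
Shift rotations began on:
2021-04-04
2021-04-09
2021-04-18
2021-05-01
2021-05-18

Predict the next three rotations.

2021-06-08, 2021-07-03, 2021-08-01

Gaps: 5, 9, 13, 17 days — each gap is 4 larger than the previous one.
Next gap: 21 days. 2021-05-18 + 21 days = 2021-06-08.
Next gap: 25 days. 2021-06-08 + 25 days = 2021-07-03.
Next gap: 29 days. 2021-07-03 + 29 days = 2021-08-01.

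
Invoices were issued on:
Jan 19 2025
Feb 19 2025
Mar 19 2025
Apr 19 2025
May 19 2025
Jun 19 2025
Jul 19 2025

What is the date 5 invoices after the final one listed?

Each date is the 19th; the gaps (31, 28, 31, 30, 31, 30) track the month lengths.
The rule is the 19th of each month.
August 2025: Aug 19 2025.
Next: September 2025 → Sep 19 2025.
Next: October 2025 → Oct 19 2025.
November 2025: Nov 19 2025.
Next: December 2025 → Dec 19 2025.

Dec 19 2025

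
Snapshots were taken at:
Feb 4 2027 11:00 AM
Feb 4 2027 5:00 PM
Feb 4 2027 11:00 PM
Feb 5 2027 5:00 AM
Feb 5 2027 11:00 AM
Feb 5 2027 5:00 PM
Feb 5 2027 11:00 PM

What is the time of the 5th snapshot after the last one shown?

Feb 7 2027 5:00 AM

Spacing: 6, 6, 6, 6, 6, 6 h — constant 6 h.
Feb 5 2027 11:00 PM + 6 h = Feb 6 2027 5:00 AM.
Feb 6 2027 5:00 AM + 6 h = Feb 6 2027 11:00 AM.
Feb 6 2027 11:00 AM + 6 h = Feb 6 2027 5:00 PM.
Feb 6 2027 5:00 PM + 6 h = Feb 6 2027 11:00 PM.
Feb 6 2027 11:00 PM + 6 h = Feb 7 2027 5:00 AM.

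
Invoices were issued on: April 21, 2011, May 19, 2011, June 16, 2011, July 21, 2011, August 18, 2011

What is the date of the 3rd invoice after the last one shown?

These are Thursdays at 28- or 35-day spacing (28, 28, 35, 28).
The pattern: 3rd Thursday of the month.
September 2011 — 3rd Thursday is September 15, 2011.
October 2011 — 3rd Thursday is October 20, 2011.
November 2011 — 3rd Thursday is November 17, 2011.

November 17, 2011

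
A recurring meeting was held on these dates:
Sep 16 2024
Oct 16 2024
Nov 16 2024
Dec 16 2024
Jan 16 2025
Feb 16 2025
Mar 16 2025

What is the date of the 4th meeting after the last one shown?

Jul 16 2025

Each date is the 16th; the gaps (30, 31, 30, 31, 31, 28) track the month lengths.
The rule is the 16th of each month.
April 2025: Apr 16 2025.
Next: May 2025 → May 16 2025.
June 2025: Jun 16 2025.
July 2025: Jul 16 2025.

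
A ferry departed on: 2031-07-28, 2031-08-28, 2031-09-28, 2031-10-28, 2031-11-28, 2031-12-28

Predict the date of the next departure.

The day-of-month is always 28 (31, 31, 30, 31, 30 days between events).
So this recurs on the 28th of each month.
Next: January 2032 → 2032-01-28.

2032-01-28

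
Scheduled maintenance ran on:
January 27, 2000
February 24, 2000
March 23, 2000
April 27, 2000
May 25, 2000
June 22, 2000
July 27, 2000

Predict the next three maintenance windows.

August 24, 2000; September 28, 2000; October 26, 2000

Gaps: 28, 28, 35, 28, 28, 35 days — a mix of 28 and 35. Every date is a Thursday.
Each is the 4th Thursday of its month.
August 2000 — 4th Thursday is August 24, 2000.
4th Thursday of September 2000: September 28, 2000.
4th Thursday of October 2000: October 26, 2000.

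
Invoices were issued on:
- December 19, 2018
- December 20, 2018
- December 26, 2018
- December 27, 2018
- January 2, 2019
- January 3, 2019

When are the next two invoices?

Every event lands on a Wednesday or Thursday (gaps cycle 1, 6, 1, 6, 1).
So the schedule is: every Wednesday and Thursday.
The following Wednesday is January 9, 2019.
The following Thursday is January 10, 2019.

January 9, 2019; January 10, 2019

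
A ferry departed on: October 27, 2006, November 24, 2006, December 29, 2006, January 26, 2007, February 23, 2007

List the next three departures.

All Fridays; the gaps (28, 35, 28, 28) vary with month length.
This is the last Friday of each month.
Last Friday of March 2007: March 30, 2007.
Last Friday of April 2007: April 27, 2007.
Last Friday of May 2007: May 25, 2007.

March 30, 2007; April 27, 2007; May 25, 2007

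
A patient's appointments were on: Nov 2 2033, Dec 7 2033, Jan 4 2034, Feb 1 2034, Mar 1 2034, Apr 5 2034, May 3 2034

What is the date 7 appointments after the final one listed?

All dates are Wednesdays, 35, 28, 28, 28, 35, 28 days apart.
Specifically, the 1st Wednesday of each month.
1st Wednesday of June 2034: Jun 7 2034.
1st Wednesday of July 2034: Jul 5 2034.
1st Wednesday of August 2034: Aug 2 2034.
September 2034 — 1st Wednesday is Sep 6 2034.
1st Wednesday of October 2034: Oct 4 2034.
November 2034 — 1st Wednesday is Nov 1 2034.
1st Wednesday of December 2034: Dec 6 2034.

Dec 6 2034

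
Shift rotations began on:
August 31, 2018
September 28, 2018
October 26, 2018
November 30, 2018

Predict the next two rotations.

December 28, 2018; January 25, 2019

These are Fridays with 28, 28, 35-day gaps.
Each is the final Friday of its month — August 31, 2018 is past the 28th, so '4th Friday' doesn't fit.
December 2018 ends with Friday December 28, 2018.
Last Friday of January 2019: January 25, 2019.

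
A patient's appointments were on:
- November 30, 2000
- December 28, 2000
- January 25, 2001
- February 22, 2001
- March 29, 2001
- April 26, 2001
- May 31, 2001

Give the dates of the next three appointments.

These are Thursdays with 28, 28, 28, 35, 28, 35-day gaps.
Each is the final Thursday of its month — November 30, 2000 is past the 28th, so '4th Thursday' doesn't fit.
Last Thursday of June 2001: June 28, 2001.
July 2001 ends with Thursday July 26, 2001.
Last Thursday of August 2001: August 30, 2001.

June 28, 2001; July 26, 2001; August 30, 2001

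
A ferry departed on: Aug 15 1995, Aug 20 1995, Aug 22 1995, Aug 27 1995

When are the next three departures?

Every event lands on a Tuesday or Sunday (gaps cycle 5, 2, 5).
So the schedule is: every Tuesday and Sunday.
Next Tuesday: Aug 29 1995.
The following Sunday is Sep 3 1995.
Next Tuesday: Sep 5 1995.

Aug 29 1995, Sep 3 1995, Sep 5 1995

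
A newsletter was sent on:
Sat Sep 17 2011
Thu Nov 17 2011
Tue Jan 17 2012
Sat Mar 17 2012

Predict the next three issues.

Thu May 17 2012, Tue Jul 17 2012, Mon Sep 17 2012

The day-of-month is always 17 (61, 61, 60 days between events).
So this recurs on the 17th of every 2 months.
Next: May 2012 → Thu May 17 2012.
July 2012: Tue Jul 17 2012.
September 2012: Mon Sep 17 2012.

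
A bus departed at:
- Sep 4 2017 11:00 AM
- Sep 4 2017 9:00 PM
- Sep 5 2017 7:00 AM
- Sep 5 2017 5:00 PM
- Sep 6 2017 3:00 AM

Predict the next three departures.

The interval is a steady 10 hours (10, 10, 10, 10).
Sep 6 2017 3:00 AM + 10 h = Sep 6 2017 1:00 PM.
Sep 6 2017 1:00 PM + 10 h = Sep 6 2017 11:00 PM.
Sep 6 2017 11:00 PM + 10 h = Sep 7 2017 9:00 AM.

Sep 6 2017 1:00 PM, Sep 6 2017 11:00 PM, Sep 7 2017 9:00 AM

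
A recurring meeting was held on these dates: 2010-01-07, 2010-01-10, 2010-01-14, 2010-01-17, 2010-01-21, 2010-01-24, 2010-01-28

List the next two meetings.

Every event lands on a Thursday or Sunday (gaps cycle 3, 4, 3, 4, 3, 4).
So the schedule is: every Thursday and Sunday.
The following Sunday is 2010-01-31.
Next Thursday: 2010-02-04.

2010-01-31, 2010-02-04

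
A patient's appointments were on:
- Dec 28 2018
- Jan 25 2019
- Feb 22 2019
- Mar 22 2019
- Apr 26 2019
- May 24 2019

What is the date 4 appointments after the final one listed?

Sep 27 2019

These are Fridays at 28- or 35-day spacing (28, 28, 28, 35, 28).
The pattern: 4th Friday of the month.
June 2019 — 4th Friday is Jun 28 2019.
July 2019 — 4th Friday is Jul 26 2019.
August 2019 — 4th Friday is Aug 23 2019.
4th Friday of September 2019: Sep 27 2019.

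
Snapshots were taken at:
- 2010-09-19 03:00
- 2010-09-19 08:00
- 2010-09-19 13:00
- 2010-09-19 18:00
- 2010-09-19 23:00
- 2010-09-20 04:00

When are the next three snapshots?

The interval is a steady 5 hours (5, 5, 5, 5, 5).
2010-09-20 04:00 + 5 h = 2010-09-20 09:00.
2010-09-20 09:00 + 5 h = 2010-09-20 14:00.
2010-09-20 14:00 + 5 h = 2010-09-20 19:00.

2010-09-20 09:00, 2010-09-20 14:00, 2010-09-20 19:00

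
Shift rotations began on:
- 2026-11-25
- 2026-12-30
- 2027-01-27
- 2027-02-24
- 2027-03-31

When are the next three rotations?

All Wednesdays; the gaps (35, 28, 28, 35) vary with month length.
This is the last Wednesday of each month.
Last Wednesday of April 2027: 2027-04-28.
Last Wednesday of May 2027: 2027-05-26.
Last Wednesday of June 2027: 2027-06-30.

2027-04-28, 2027-05-26, 2027-06-30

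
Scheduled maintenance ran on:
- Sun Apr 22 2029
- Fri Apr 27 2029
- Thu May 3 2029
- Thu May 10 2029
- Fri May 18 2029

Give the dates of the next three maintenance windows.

Sun May 27 2029, Wed Jun 6 2029, Sun Jun 17 2029

Intervals are 5, 6, 7, 8 days — an arithmetic progression with common difference 1.
Next gap: 9 days. Fri May 18 2029 + 9 days = Sun May 27 2029.
Next gap: 10 days. Sun May 27 2029 + 10 days = Wed Jun 6 2029.
Next gap: 11 days. Wed Jun 6 2029 + 11 days = Sun Jun 17 2029.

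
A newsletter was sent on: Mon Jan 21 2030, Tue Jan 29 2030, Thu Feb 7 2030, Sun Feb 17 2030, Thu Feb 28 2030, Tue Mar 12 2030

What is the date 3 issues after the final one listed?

Intervals are 8, 9, 10, 11, 12 days — an arithmetic progression with common difference 1.
Next gap: 13 days. Tue Mar 12 2030 + 13 days = Mon Mar 25 2030.
Next gap: 14 days. Mon Mar 25 2030 + 14 days = Mon Apr 8 2030.
Next gap: 15 days. Mon Apr 8 2030 + 15 days = Tue Apr 23 2030.

Tue Apr 23 2030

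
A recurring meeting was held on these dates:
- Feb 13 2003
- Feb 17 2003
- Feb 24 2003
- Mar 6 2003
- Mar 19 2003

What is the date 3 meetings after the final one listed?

May 15 2003

The spacing grows by 3 each time: 4, 7, 10, 13 days.
Next gap: 16 days. Mar 19 2003 + 16 days = Apr 4 2003.
Next gap: 19 days. Apr 4 2003 + 19 days = Apr 23 2003.
Next gap: 22 days. Apr 23 2003 + 22 days = May 15 2003.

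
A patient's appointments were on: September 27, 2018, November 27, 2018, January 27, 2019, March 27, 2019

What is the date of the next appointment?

Each date is the 27th; the gaps (61, 61, 59) track the month lengths.
The rule is the 27th of every 2 months.
Next: May 2019 → May 27, 2019.

May 27, 2019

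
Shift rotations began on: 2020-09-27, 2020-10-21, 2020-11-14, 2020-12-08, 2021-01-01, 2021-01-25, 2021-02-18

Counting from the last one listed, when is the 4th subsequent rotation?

2021-05-25

The spacing is 24, 24, 24, 24, 24, 24 days — always 24 days.
2021-02-18 + 24 days = 2021-03-14.
2021-03-14 + 24 days = 2021-04-07.
2021-04-07 + 24 days = 2021-05-01.
2021-05-01 + 24 days = 2021-05-25.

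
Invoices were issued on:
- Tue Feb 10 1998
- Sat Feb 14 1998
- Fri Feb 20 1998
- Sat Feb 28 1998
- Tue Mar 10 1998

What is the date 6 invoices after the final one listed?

Sat Jun 20 1998

The spacing grows by 2 each time: 4, 6, 8, 10 days.
Next gap: 12 days. Tue Mar 10 1998 + 12 days = Sun Mar 22 1998.
Next gap: 14 days. Sun Mar 22 1998 + 14 days = Sun Apr 5 1998.
Next gap: 16 days. Sun Apr 5 1998 + 16 days = Tue Apr 21 1998.
Next gap: 18 days. Tue Apr 21 1998 + 18 days = Sat May 9 1998.
Next gap: 20 days. Sat May 9 1998 + 20 days = Fri May 29 1998.
Next gap: 22 days. Fri May 29 1998 + 22 days = Sat Jun 20 1998.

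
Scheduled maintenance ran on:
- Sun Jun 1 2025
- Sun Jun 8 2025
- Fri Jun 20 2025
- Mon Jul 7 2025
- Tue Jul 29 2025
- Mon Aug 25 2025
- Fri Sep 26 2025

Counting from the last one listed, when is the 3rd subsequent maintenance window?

The spacing grows by 5 each time: 7, 12, 17, 22, 27, 32 days.
Next gap: 37 days. Fri Sep 26 2025 + 37 days = Sun Nov 2 2025.
Next gap: 42 days. Sun Nov 2 2025 + 42 days = Sun Dec 14 2025.
Next gap: 47 days. Sun Dec 14 2025 + 47 days = Fri Jan 30 2026.

Fri Jan 30 2026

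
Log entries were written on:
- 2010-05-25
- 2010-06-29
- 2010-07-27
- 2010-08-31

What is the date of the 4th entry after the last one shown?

2010-12-28

Every date is a Tuesday; gaps 35, 28, 35 days.
Each is the last Tuesday of its month (at least one falls on the 29th or later, ruling out '4th Tuesday').
Last Tuesday of September 2010: 2010-09-28.
Last Tuesday of October 2010: 2010-10-26.
November 2010 ends with Tuesday 2010-11-30.
December 2010 ends with Tuesday 2010-12-28.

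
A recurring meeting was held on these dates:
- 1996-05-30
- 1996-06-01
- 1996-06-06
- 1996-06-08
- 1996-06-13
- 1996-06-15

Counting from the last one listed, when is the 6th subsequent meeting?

1996-07-06

Gaps: 2, 5, 2, 5, 2 days — not constant, but cyclic with period 2.
The events fall on every Thursday and Saturday.
The following Thursday is 1996-06-20.
The following Saturday is 1996-06-22.
The following Thursday is 1996-06-27.
Next Saturday: 1996-06-29.
Next Thursday: 1996-07-04.
The following Saturday is 1996-07-06.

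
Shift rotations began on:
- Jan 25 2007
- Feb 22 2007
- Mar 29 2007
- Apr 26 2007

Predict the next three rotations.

May 31 2007, Jun 28 2007, Jul 26 2007

All Thursdays; the gaps (28, 35, 28) vary with month length.
This is the last Thursday of each month.
Last Thursday of May 2007: May 31 2007.
Last Thursday of June 2007: Jun 28 2007.
July 2007 ends with Thursday Jul 26 2007.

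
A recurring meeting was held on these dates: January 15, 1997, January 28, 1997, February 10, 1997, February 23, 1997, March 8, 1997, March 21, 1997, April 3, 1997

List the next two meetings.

April 16, 1997; April 29, 1997

Every event comes 13 days after the last (13, 13, 13, 13, 13, 13).
April 3, 1997 + 13 days = April 16, 1997.
April 16, 1997 + 13 days = April 29, 1997.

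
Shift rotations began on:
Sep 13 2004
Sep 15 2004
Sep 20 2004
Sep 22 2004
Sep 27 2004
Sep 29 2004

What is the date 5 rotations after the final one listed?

Oct 18 2004

The gap pattern 2, 5, 2, 5, 2 repeats every 2 events.
These are the Mondays and Wednesdays of each week.
Next Monday: Oct 4 2004.
The following Wednesday is Oct 6 2004.
The following Monday is Oct 11 2004.
The following Wednesday is Oct 13 2004.
The following Monday is Oct 18 2004.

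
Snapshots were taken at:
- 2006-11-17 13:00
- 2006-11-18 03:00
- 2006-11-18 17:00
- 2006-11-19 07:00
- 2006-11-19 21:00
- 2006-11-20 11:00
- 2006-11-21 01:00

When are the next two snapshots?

Gaps: 14, 14, 14, 14, 14, 14 hours — each event is 14 hours after the previous one.
2006-11-21 01:00 + 14 h = 2006-11-21 15:00.
2006-11-21 15:00 + 14 h = 2006-11-22 05:00.

2006-11-21 15:00, 2006-11-22 05:00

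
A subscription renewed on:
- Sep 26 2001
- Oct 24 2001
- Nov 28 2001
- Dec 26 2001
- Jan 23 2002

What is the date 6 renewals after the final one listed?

Jul 24 2002

Gaps: 28, 35, 28, 28 days — a mix of 28 and 35. Every date is a Wednesday.
Each is the 4th Wednesday of its month.
4th Wednesday of February 2002: Feb 27 2002.
March 2002 — 4th Wednesday is Mar 27 2002.
4th Wednesday of April 2002: Apr 24 2002.
4th Wednesday of May 2002: May 22 2002.
4th Wednesday of June 2002: Jun 26 2002.
4th Wednesday of July 2002: Jul 24 2002.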